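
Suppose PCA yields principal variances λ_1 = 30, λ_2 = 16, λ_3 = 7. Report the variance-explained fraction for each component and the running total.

Step 1 — total variance = trace(Sigma) = Σ λ_i = 30 + 16 + 7 = 53.

Step 2 — fraction explained by component i = λ_i / Σ λ:
  PC1: 30/53 = 0.566
  PC2: 16/53 = 0.3019
  PC3: 7/53 = 0.1321

Step 3 — cumulative fraction after k components = (λ_1 + ... + λ_k) / Σ λ:
  k = 1: 30/53 = 0.566
  k = 2: (30 + 16)/53 = 46/53 = 0.8679
  k = 3: (30 + 16 + 7)/53 = 53/53 = 1

Summary (fraction, with percent):

explained: PC1 0.566 (56.6%), PC2 0.3019 (30.19%), PC3 0.1321 (13.21%);  cumulative: 0.566, 0.8679, 1


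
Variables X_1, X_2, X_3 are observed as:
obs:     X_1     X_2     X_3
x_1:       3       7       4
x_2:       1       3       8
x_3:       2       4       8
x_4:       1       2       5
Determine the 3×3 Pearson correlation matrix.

Step 1 — column means:
  mean(X_1) = (3 + 1 + 2 + 1) / 4 = 7/4 = 1.75
  mean(X_2) = (7 + 3 + 4 + 2) / 4 = 16/4 = 4
  mean(X_3) = (4 + 8 + 8 + 5) / 4 = 25/4 = 6.25

Step 2 — sample variances and covariances s[i,j] = (1/(n-1)) · Σ_k (x_{k,i} - mean_i) · (x_{k,j} - mean_j), with n-1 = 3:
  s[X_1,X_1] = ((1.25)·(1.25) + (-0.75)·(-0.75) + (0.25)·(0.25) + (-0.75)·(-0.75)) / 3 = 2.75/3 = 0.9167
  s[X_1,X_2] = ((1.25)·(3) + (-0.75)·(-1) + (0.25)·(0) + (-0.75)·(-2)) / 3 = 6/3 = 2
  s[X_1,X_3] = ((1.25)·(-2.25) + (-0.75)·(1.75) + (0.25)·(1.75) + (-0.75)·(-1.25)) / 3 = -2.75/3 = -0.9167
  s[X_2,X_2] = ((3)·(3) + (-1)·(-1) + (0)·(0) + (-2)·(-2)) / 3 = 14/3 = 4.6667
  s[X_2,X_3] = ((3)·(-2.25) + (-1)·(1.75) + (0)·(1.75) + (-2)·(-1.25)) / 3 = -6/3 = -2
  s[X_3,X_3] = ((-2.25)·(-2.25) + (1.75)·(1.75) + (1.75)·(1.75) + (-1.25)·(-1.25)) / 3 = 12.75/3 = 4.25
  Sample standard deviations s_i = √(s[i,i]):
  s(X_1) = √(0.9167) = 0.9574
  s(X_2) = √(4.6667) = 2.1602
  s(X_3) = √(4.25) = 2.0616

Step 3 — r_{ij} = s_{ij} / (s_i · s_j):
  r[X_1,X_1] = 1 (diagonal).
  r[X_1,X_2] = 2 / (0.9574 · 2.1602) = 2 / 2.0683 = 0.967
  r[X_1,X_3] = -0.9167 / (0.9574 · 2.0616) = -0.9167 / 1.9738 = -0.4644
  r[X_2,X_2] = 1 (diagonal).
  r[X_2,X_3] = -2 / (2.1602 · 2.0616) = -2 / 4.4535 = -0.4491
  r[X_3,X_3] = 1 (diagonal).

R is symmetric with unit diagonal. Assembling:

R = [[1, 0.967, -0.4644],
 [0.967, 1, -0.4491],
 [-0.4644, -0.4491, 1]]


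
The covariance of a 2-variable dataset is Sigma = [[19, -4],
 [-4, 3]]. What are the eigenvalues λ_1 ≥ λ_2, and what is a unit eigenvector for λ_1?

Step 1 — characteristic polynomial of 2×2 Sigma:
  det(Sigma - λI) = λ² - trace · λ + det = 0.
  trace = 19 + 3 = 22, det = 19·3 - (-4)² = 41.
Step 2 — discriminant:
  Δ = trace² - 4·det = 484 - 164 = 320.
Step 3 — eigenvalues:
  λ = (trace ± √Δ)/2 = (22 ± 17.8885)/2,
  λ_1 = 19.9443,  λ_2 = 2.0557.

Step 4 — unit eigenvector for λ_1: solve (Sigma - λ_1 I)v = 0. First row:
  (19 - 19.9443)·v_x + (-4)·v_y = 0, i.e. (-0.9443)·v_x + (-4)·v_y = 0,
  so v ∝ (b, λ_1 - a) = (-4, 0.9443); multiply by -1 so the first entry is positive: u = (4, -0.9443).
  ||u|| = √((4)² + (-0.9443)²) = √(16.8916) ≈ 4.1099,
  v_1 = u/||u|| ≈ (0.9732, -0.2298) (||v_1|| = 1).

λ_1 = 19.9443,  λ_2 = 2.0557;  v_1 ≈ (0.9732, -0.2298)


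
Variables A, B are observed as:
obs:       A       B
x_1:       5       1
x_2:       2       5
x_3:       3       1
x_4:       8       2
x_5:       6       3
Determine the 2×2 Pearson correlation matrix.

Step 1 — column means:
  mean(A) = (5 + 2 + 3 + 8 + 6) / 5 = 24/5 = 4.8
  mean(B) = (1 + 5 + 1 + 2 + 3) / 5 = 12/5 = 2.4

Step 2 — sample variances and covariances s[i,j] = (1/(n-1)) · Σ_k (x_{k,i} - mean_i) · (x_{k,j} - mean_j), with n-1 = 4:
  s[A,A] = ((0.2)·(0.2) + (-2.8)·(-2.8) + (-1.8)·(-1.8) + (3.2)·(3.2) + (1.2)·(1.2)) / 4 = 22.8/4 = 5.7
  s[A,B] = ((0.2)·(-1.4) + (-2.8)·(2.6) + (-1.8)·(-1.4) + (3.2)·(-0.4) + (1.2)·(0.6)) / 4 = -5.6/4 = -1.4
  s[B,B] = ((-1.4)·(-1.4) + (2.6)·(2.6) + (-1.4)·(-1.4) + (-0.4)·(-0.4) + (0.6)·(0.6)) / 4 = 11.2/4 = 2.8
  Sample standard deviations s_i = √(s[i,i]):
  s(A) = √(5.7) = 2.3875
  s(B) = √(2.8) = 1.6733

Step 3 — r_{ij} = s_{ij} / (s_i · s_j):
  r[A,A] = 1 (diagonal).
  r[A,B] = -1.4 / (2.3875 · 1.6733) = -1.4 / 3.995 = -0.3504
  r[B,B] = 1 (diagonal).

R is symmetric with unit diagonal. Assembling:

R = [[1, -0.3504],
 [-0.3504, 1]]


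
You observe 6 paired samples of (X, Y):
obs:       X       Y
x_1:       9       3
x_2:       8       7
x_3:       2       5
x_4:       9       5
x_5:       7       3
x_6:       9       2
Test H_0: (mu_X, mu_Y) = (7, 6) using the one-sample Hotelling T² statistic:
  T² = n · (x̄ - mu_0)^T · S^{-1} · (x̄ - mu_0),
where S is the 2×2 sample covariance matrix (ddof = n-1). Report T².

Step 1 — sample mean vector:
  mean(X) = (9 + 8 + 2 + 9 + 7 + 9) / 6 = 44/6 = 7.3333
  mean(Y) = (3 + 7 + 5 + 5 + 3 + 2) / 6 = 25/6 = 4.1667
  x̄ = (7.3333, 4.1667),  deviation x̄ - mu_0 = (7.3333, 4.1667) - (7, 6) = (0.3333, -1.8333).

Step 2 — sample covariance matrix, S[i,j] = (1/(n-1)) · Σ_k (x_{k,i} - mean_i) · (x_{k,j} - mean_j), divisor n-1 = 5:
  S[X,X] = ((1.6667)·(1.6667) + (0.6667)·(0.6667) + (-5.3333)·(-5.3333) + (1.6667)·(1.6667) + (-0.3333)·(-0.3333) + (1.6667)·(1.6667)) / 5 = 37.3333/5 = 7.4667
  S[X,Y] = ((1.6667)·(-1.1667) + (0.6667)·(2.8333) + (-5.3333)·(0.8333) + (1.6667)·(0.8333) + (-0.3333)·(-1.1667) + (1.6667)·(-2.1667)) / 5 = -6.3333/5 = -1.2667
  S[Y,Y] = ((-1.1667)·(-1.1667) + (2.8333)·(2.8333) + (0.8333)·(0.8333) + (0.8333)·(0.8333) + (-1.1667)·(-1.1667) + (-2.1667)·(-2.1667)) / 5 = 16.8333/5 = 3.3667
  S = [[7.4667, -1.2667],
 [-1.2667, 3.3667]].

Step 3 — invert S. det(S) = 7.4667·3.3667 - (-1.2667)² = 23.5333.
  S^{-1} = (1/det) · [[d, -b], [-b, a]] = [[0.1431, 0.0538],
 [0.0538, 0.3173]].

Step 4 — quadratic form (x̄ - mu_0)^T · S^{-1} · (x̄ - mu_0):
  S^{-1} · (x̄ - mu_0) = (-0.051, -0.5637),
  (x̄ - mu_0)^T · [...] = (0.3333)·(-0.051) + (-1.8333)·(-0.5637) = 1.0165.

Step 5 — scale by n: T² = 6 · 1.0165 = 6.0992.

T² ≈ 6.0992


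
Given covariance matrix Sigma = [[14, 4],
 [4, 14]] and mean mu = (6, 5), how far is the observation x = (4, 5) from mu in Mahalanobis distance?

Step 1 — centre the observation: (x - mu) = (-2, 0).

Step 2 — invert Sigma. det(Sigma) = 14·14 - (4)² = 180.
  Sigma^{-1} = (1/det) · [[d, -b], [-b, a]] = [[0.0778, -0.0222],
 [-0.0222, 0.0778]].

Step 3 — form the quadratic (x - mu)^T · Sigma^{-1} · (x - mu):
  Sigma^{-1} · (x - mu) = (-0.1556, 0.0444).
  (x - mu)^T · [Sigma^{-1} · (x - mu)] = (-2)·(-0.1556) + (0)·(0.0444) = 0.3111.

Step 4 — take square root: d = √(0.3111) ≈ 0.5578.

d(x, mu) = √(0.3111) ≈ 0.5578


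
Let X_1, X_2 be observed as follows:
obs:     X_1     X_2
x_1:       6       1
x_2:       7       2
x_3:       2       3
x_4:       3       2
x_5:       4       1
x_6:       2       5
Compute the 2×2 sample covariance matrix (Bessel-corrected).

Step 1 — column means:
  mean(X_1) = (6 + 7 + 2 + 3 + 4 + 2) / 6 = 24/6 = 4
  mean(X_2) = (1 + 2 + 3 + 2 + 1 + 5) / 6 = 14/6 = 2.3333

Step 2 — sample covariance S[i,j] = (1/(n-1)) · Σ_k (x_{k,i} - mean_i) · (x_{k,j} - mean_j), with n-1 = 5.
  S[X_1,X_1] = ((2)·(2) + (3)·(3) + (-2)·(-2) + (-1)·(-1) + (0)·(0) + (-2)·(-2)) / 5 = 22/5 = 4.4
  S[X_1,X_2] = ((2)·(-1.3333) + (3)·(-0.3333) + (-2)·(0.6667) + (-1)·(-0.3333) + (0)·(-1.3333) + (-2)·(2.6667)) / 5 = -10/5 = -2
  S[X_2,X_2] = ((-1.3333)·(-1.3333) + (-0.3333)·(-0.3333) + (0.6667)·(0.6667) + (-0.3333)·(-0.3333) + (-1.3333)·(-1.3333) + (2.6667)·(2.6667)) / 5 = 11.3333/5 = 2.2667

S is symmetric (S[j,i] = S[i,j]). Assembling:

S = [[4.4, -2],
 [-2, 2.2667]]


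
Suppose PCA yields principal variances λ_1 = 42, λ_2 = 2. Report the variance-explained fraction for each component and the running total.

Step 1 — total variance = trace(Sigma) = Σ λ_i = 42 + 2 = 44.

Step 2 — fraction explained by component i = λ_i / Σ λ:
  PC1: 42/44 = 0.9545
  PC2: 2/44 = 0.0455

Step 3 — cumulative fraction after k components = (λ_1 + ... + λ_k) / Σ λ:
  k = 1: 42/44 = 0.9545
  k = 2: (42 + 2)/44 = 44/44 = 1

Summary (fraction, with percent):

explained: PC1 0.9545 (95.45%), PC2 0.0455 (4.55%);  cumulative: 0.9545, 1


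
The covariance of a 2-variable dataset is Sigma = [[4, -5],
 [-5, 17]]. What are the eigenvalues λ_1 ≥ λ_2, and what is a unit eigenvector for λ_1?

Step 1 — characteristic polynomial of 2×2 Sigma:
  det(Sigma - λI) = λ² - trace · λ + det = 0.
  trace = 4 + 17 = 21, det = 4·17 - (-5)² = 43.
Step 2 — discriminant:
  Δ = trace² - 4·det = 441 - 172 = 269.
Step 3 — eigenvalues:
  λ = (trace ± √Δ)/2 = (21 ± 16.4012)/2,
  λ_1 = 18.7006,  λ_2 = 2.2994.

Step 4 — unit eigenvector for λ_1: solve (Sigma - λ_1 I)v = 0. First row:
  (4 - 18.7006)·v_x + (-5)·v_y = 0, i.e. (-14.7006)·v_x + (-5)·v_y = 0,
  so v ∝ (b, λ_1 - a) = (-5, 14.7006); multiply by -1 so the first entry is positive: u = (5, -14.7006).
  ||u|| = √((5)² + (-14.7006)²) = √(241.1079) ≈ 15.5277,
  v_1 = u/||u|| ≈ (0.322, -0.9467) (||v_1|| = 1).

λ_1 = 18.7006,  λ_2 = 2.2994;  v_1 ≈ (0.322, -0.9467)


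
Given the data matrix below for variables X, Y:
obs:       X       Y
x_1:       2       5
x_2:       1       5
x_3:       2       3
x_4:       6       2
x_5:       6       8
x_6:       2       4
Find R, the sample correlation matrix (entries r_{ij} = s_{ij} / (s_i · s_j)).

Step 1 — column means:
  mean(X) = (2 + 1 + 2 + 6 + 6 + 2) / 6 = 19/6 = 3.1667
  mean(Y) = (5 + 5 + 3 + 2 + 8 + 4) / 6 = 27/6 = 4.5

Step 2 — sample variances and covariances s[i,j] = (1/(n-1)) · Σ_k (x_{k,i} - mean_i) · (x_{k,j} - mean_j), with n-1 = 5:
  s[X,X] = ((-1.1667)·(-1.1667) + (-2.1667)·(-2.1667) + (-1.1667)·(-1.1667) + (2.8333)·(2.8333) + (2.8333)·(2.8333) + (-1.1667)·(-1.1667)) / 5 = 24.8333/5 = 4.9667
  s[X,Y] = ((-1.1667)·(0.5) + (-2.1667)·(0.5) + (-1.1667)·(-1.5) + (2.8333)·(-2.5) + (2.8333)·(3.5) + (-1.1667)·(-0.5)) / 5 = 3.5/5 = 0.7
  s[Y,Y] = ((0.5)·(0.5) + (0.5)·(0.5) + (-1.5)·(-1.5) + (-2.5)·(-2.5) + (3.5)·(3.5) + (-0.5)·(-0.5)) / 5 = 21.5/5 = 4.3
  Sample standard deviations s_i = √(s[i,i]):
  s(X) = √(4.9667) = 2.2286
  s(Y) = √(4.3) = 2.0736

Step 3 — r_{ij} = s_{ij} / (s_i · s_j):
  r[X,X] = 1 (diagonal).
  r[X,Y] = 0.7 / (2.2286 · 2.0736) = 0.7 / 4.6213 = 0.1515
  r[Y,Y] = 1 (diagonal).

R is symmetric with unit diagonal. Assembling:

R = [[1, 0.1515],
 [0.1515, 1]]


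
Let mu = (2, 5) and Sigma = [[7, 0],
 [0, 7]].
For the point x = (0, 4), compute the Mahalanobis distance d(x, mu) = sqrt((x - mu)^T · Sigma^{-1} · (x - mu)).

Step 1 — centre the observation: (x - mu) = (-2, -1).

Step 2 — invert Sigma. det(Sigma) = 7·7 - (0)² = 49.
  Sigma^{-1} = (1/det) · [[d, -b], [-b, a]] = [[0.1429, 0],
 [0, 0.1429]].

Step 3 — form the quadratic (x - mu)^T · Sigma^{-1} · (x - mu):
  Sigma^{-1} · (x - mu) = (-0.2857, -0.1429).
  (x - mu)^T · [Sigma^{-1} · (x - mu)] = (-2)·(-0.2857) + (-1)·(-0.1429) = 0.7143.

Step 4 — take square root: d = √(0.7143) ≈ 0.8452.

d(x, mu) = √(0.7143) ≈ 0.8452


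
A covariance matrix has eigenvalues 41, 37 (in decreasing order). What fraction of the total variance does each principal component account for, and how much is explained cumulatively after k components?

Step 1 — total variance = trace(Sigma) = Σ λ_i = 41 + 37 = 78.

Step 2 — fraction explained by component i = λ_i / Σ λ:
  PC1: 41/78 = 0.5256
  PC2: 37/78 = 0.4744

Step 3 — cumulative fraction after k components = (λ_1 + ... + λ_k) / Σ λ:
  k = 1: 41/78 = 0.5256
  k = 2: (41 + 37)/78 = 78/78 = 1

Summary (fraction, with percent):

explained: PC1 0.5256 (52.56%), PC2 0.4744 (47.44%);  cumulative: 0.5256, 1


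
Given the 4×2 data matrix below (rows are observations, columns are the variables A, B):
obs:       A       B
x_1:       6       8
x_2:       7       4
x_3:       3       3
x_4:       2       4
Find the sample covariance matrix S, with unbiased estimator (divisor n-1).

Step 1 — column means:
  mean(A) = (6 + 7 + 3 + 2) / 4 = 18/4 = 4.5
  mean(B) = (8 + 4 + 3 + 4) / 4 = 19/4 = 4.75

Step 2 — sample covariance S[i,j] = (1/(n-1)) · Σ_k (x_{k,i} - mean_i) · (x_{k,j} - mean_j), with n-1 = 3.
  S[A,A] = ((1.5)·(1.5) + (2.5)·(2.5) + (-1.5)·(-1.5) + (-2.5)·(-2.5)) / 3 = 17/3 = 5.6667
  S[A,B] = ((1.5)·(3.25) + (2.5)·(-0.75) + (-1.5)·(-1.75) + (-2.5)·(-0.75)) / 3 = 7.5/3 = 2.5
  S[B,B] = ((3.25)·(3.25) + (-0.75)·(-0.75) + (-1.75)·(-1.75) + (-0.75)·(-0.75)) / 3 = 14.75/3 = 4.9167

S is symmetric (S[j,i] = S[i,j]). Assembling:

S = [[5.6667, 2.5],
 [2.5, 4.9167]]


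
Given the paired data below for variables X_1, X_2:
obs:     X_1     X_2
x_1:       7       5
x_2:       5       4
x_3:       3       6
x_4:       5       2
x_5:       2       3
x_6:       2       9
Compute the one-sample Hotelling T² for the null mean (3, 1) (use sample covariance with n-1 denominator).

Step 1 — sample mean vector:
  mean(X_1) = (7 + 5 + 3 + 5 + 2 + 2) / 6 = 24/6 = 4
  mean(X_2) = (5 + 4 + 6 + 2 + 3 + 9) / 6 = 29/6 = 4.8333
  x̄ = (4, 4.8333),  deviation x̄ - mu_0 = (4, 4.8333) - (3, 1) = (1, 3.8333).

Step 2 — sample covariance matrix, S[i,j] = (1/(n-1)) · Σ_k (x_{k,i} - mean_i) · (x_{k,j} - mean_j), divisor n-1 = 5:
  S[X_1,X_1] = ((3)·(3) + (1)·(1) + (-1)·(-1) + (1)·(1) + (-2)·(-2) + (-2)·(-2)) / 5 = 20/5 = 4
  S[X_1,X_2] = ((3)·(0.1667) + (1)·(-0.8333) + (-1)·(1.1667) + (1)·(-2.8333) + (-2)·(-1.8333) + (-2)·(4.1667)) / 5 = -9/5 = -1.8
  S[X_2,X_2] = ((0.1667)·(0.1667) + (-0.8333)·(-0.8333) + (1.1667)·(1.1667) + (-2.8333)·(-2.8333) + (-1.8333)·(-1.8333) + (4.1667)·(4.1667)) / 5 = 30.8333/5 = 6.1667
  S = [[4, -1.8],
 [-1.8, 6.1667]].

Step 3 — invert S. det(S) = 4·6.1667 - (-1.8)² = 21.4267.
  S^{-1} = (1/det) · [[d, -b], [-b, a]] = [[0.2878, 0.084],
 [0.084, 0.1867]].

Step 4 — quadratic form (x̄ - mu_0)^T · S^{-1} · (x̄ - mu_0):
  S^{-1} · (x̄ - mu_0) = (0.6098, 0.7996),
  (x̄ - mu_0)^T · [...] = (1)·(0.6098) + (3.8333)·(0.7996) = 3.6751.

Step 5 — scale by n: T² = 6 · 3.6751 = 22.0504.

T² ≈ 22.0504


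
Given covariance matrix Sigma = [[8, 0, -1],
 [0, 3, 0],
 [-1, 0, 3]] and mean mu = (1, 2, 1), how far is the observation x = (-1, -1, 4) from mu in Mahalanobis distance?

Step 1 — centre the observation: (x - mu) = (-2, -3, 3).

Step 2 — invert Sigma (cofactor / det for 3×3, or solve directly):
  Sigma^{-1} = [[0.1304, 0, 0.0435],
 [0, 0.3333, 0],
 [0.0435, 0, 0.3478]].

Step 3 — form the quadratic (x - mu)^T · Sigma^{-1} · (x - mu):
  Sigma^{-1} · (x - mu) = (-0.1304, -1, 0.9565).
  (x - mu)^T · [Sigma^{-1} · (x - mu)] = (-2)·(-0.1304) + (-3)·(-1) + (3)·(0.9565) = 6.1304.

Step 4 — take square root: d = √(6.1304) ≈ 2.476.

d(x, mu) = √(6.1304) ≈ 2.476


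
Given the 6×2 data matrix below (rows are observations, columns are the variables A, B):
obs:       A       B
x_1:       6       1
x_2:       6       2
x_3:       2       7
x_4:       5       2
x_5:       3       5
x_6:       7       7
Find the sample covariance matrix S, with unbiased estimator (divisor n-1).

Step 1 — column means:
  mean(A) = (6 + 6 + 2 + 5 + 3 + 7) / 6 = 29/6 = 4.8333
  mean(B) = (1 + 2 + 7 + 2 + 5 + 7) / 6 = 24/6 = 4

Step 2 — sample covariance S[i,j] = (1/(n-1)) · Σ_k (x_{k,i} - mean_i) · (x_{k,j} - mean_j), with n-1 = 5.
  S[A,A] = ((1.1667)·(1.1667) + (1.1667)·(1.1667) + (-2.8333)·(-2.8333) + (0.1667)·(0.1667) + (-1.8333)·(-1.8333) + (2.1667)·(2.1667)) / 5 = 18.8333/5 = 3.7667
  S[A,B] = ((1.1667)·(-3) + (1.1667)·(-2) + (-2.8333)·(3) + (0.1667)·(-2) + (-1.8333)·(1) + (2.1667)·(3)) / 5 = -10/5 = -2
  S[B,B] = ((-3)·(-3) + (-2)·(-2) + (3)·(3) + (-2)·(-2) + (1)·(1) + (3)·(3)) / 5 = 36/5 = 7.2

S is symmetric (S[j,i] = S[i,j]). Assembling:

S = [[3.7667, -2],
 [-2, 7.2]]


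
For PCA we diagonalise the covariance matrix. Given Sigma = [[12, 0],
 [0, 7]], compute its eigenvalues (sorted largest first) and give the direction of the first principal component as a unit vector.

Step 1 — characteristic polynomial of 2×2 Sigma:
  det(Sigma - λI) = λ² - trace · λ + det = 0.
  trace = 12 + 7 = 19, det = 12·7 - (0)² = 84.
Step 2 — discriminant:
  Δ = trace² - 4·det = 361 - 336 = 25.
Step 3 — eigenvalues:
  λ = (trace ± √Δ)/2 = (19 ± 5)/2,
  λ_1 = 12,  λ_2 = 7.

Step 4 — unit eigenvector for λ_1: Sigma is diagonal, so its eigenvectors are the coordinate axes. λ_1 = 12 is the diagonal entry on the first coordinate axis, hence
  v_1 = (1, 0) (||v_1|| = 1).

λ_1 = 12,  λ_2 = 7;  v_1 ≈ (1, 0)


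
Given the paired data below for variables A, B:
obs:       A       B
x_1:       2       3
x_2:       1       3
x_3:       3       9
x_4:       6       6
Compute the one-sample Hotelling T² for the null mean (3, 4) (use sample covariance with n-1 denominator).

Step 1 — sample mean vector:
  mean(A) = (2 + 1 + 3 + 6) / 4 = 12/4 = 3
  mean(B) = (3 + 3 + 9 + 6) / 4 = 21/4 = 5.25
  x̄ = (3, 5.25),  deviation x̄ - mu_0 = (3, 5.25) - (3, 4) = (0, 1.25).

Step 2 — sample covariance matrix, S[i,j] = (1/(n-1)) · Σ_k (x_{k,i} - mean_i) · (x_{k,j} - mean_j), divisor n-1 = 3:
  S[A,A] = ((-1)·(-1) + (-2)·(-2) + (0)·(0) + (3)·(3)) / 3 = 14/3 = 4.6667
  S[A,B] = ((-1)·(-2.25) + (-2)·(-2.25) + (0)·(3.75) + (3)·(0.75)) / 3 = 9/3 = 3
  S[B,B] = ((-2.25)·(-2.25) + (-2.25)·(-2.25) + (3.75)·(3.75) + (0.75)·(0.75)) / 3 = 24.75/3 = 8.25
  S = [[4.6667, 3],
 [3, 8.25]].

Step 3 — invert S. det(S) = 4.6667·8.25 - (3)² = 29.5.
  S^{-1} = (1/det) · [[d, -b], [-b, a]] = [[0.2797, -0.1017],
 [-0.1017, 0.1582]].

Step 4 — quadratic form (x̄ - mu_0)^T · S^{-1} · (x̄ - mu_0):
  S^{-1} · (x̄ - mu_0) = (-0.1271, 0.1977),
  (x̄ - mu_0)^T · [...] = (0)·(-0.1271) + (1.25)·(0.1977) = 0.2472.

Step 5 — scale by n: T² = 4 · 0.2472 = 0.9887.

T² ≈ 0.9887


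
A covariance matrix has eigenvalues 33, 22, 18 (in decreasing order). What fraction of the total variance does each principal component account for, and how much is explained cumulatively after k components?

Step 1 — total variance = trace(Sigma) = Σ λ_i = 33 + 22 + 18 = 73.

Step 2 — fraction explained by component i = λ_i / Σ λ:
  PC1: 33/73 = 0.4521
  PC2: 22/73 = 0.3014
  PC3: 18/73 = 0.2466

Step 3 — cumulative fraction after k components = (λ_1 + ... + λ_k) / Σ λ:
  k = 1: 33/73 = 0.4521
  k = 2: (33 + 22)/73 = 55/73 = 0.7534
  k = 3: (33 + 22 + 18)/73 = 73/73 = 1

Summary (fraction, with percent):

explained: PC1 0.4521 (45.21%), PC2 0.3014 (30.14%), PC3 0.2466 (24.66%);  cumulative: 0.4521, 0.7534, 1


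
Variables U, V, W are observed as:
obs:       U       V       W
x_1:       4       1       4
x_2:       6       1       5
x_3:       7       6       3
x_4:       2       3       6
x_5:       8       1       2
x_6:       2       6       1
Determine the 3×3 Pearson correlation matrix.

Step 1 — column means:
  mean(U) = (4 + 6 + 7 + 2 + 8 + 2) / 6 = 29/6 = 4.8333
  mean(V) = (1 + 1 + 6 + 3 + 1 + 6) / 6 = 18/6 = 3
  mean(W) = (4 + 5 + 3 + 6 + 2 + 1) / 6 = 21/6 = 3.5

Step 2 — sample variances and covariances s[i,j] = (1/(n-1)) · Σ_k (x_{k,i} - mean_i) · (x_{k,j} - mean_j), with n-1 = 5:
  s[U,U] = ((-0.8333)·(-0.8333) + (1.1667)·(1.1667) + (2.1667)·(2.1667) + (-2.8333)·(-2.8333) + (3.1667)·(3.1667) + (-2.8333)·(-2.8333)) / 5 = 32.8333/5 = 6.5667
  s[U,V] = ((-0.8333)·(-2) + (1.1667)·(-2) + (2.1667)·(3) + (-2.8333)·(0) + (3.1667)·(-2) + (-2.8333)·(3)) / 5 = -9/5 = -1.8
  s[U,W] = ((-0.8333)·(0.5) + (1.1667)·(1.5) + (2.1667)·(-0.5) + (-2.8333)·(2.5) + (3.1667)·(-1.5) + (-2.8333)·(-2.5)) / 5 = -4.5/5 = -0.9
  s[V,V] = ((-2)·(-2) + (-2)·(-2) + (3)·(3) + (0)·(0) + (-2)·(-2) + (3)·(3)) / 5 = 30/5 = 6
  s[V,W] = ((-2)·(0.5) + (-2)·(1.5) + (3)·(-0.5) + (0)·(2.5) + (-2)·(-1.5) + (3)·(-2.5)) / 5 = -10/5 = -2
  s[W,W] = ((0.5)·(0.5) + (1.5)·(1.5) + (-0.5)·(-0.5) + (2.5)·(2.5) + (-1.5)·(-1.5) + (-2.5)·(-2.5)) / 5 = 17.5/5 = 3.5
  Sample standard deviations s_i = √(s[i,i]):
  s(U) = √(6.5667) = 2.5626
  s(V) = √(6) = 2.4495
  s(W) = √(3.5) = 1.8708

Step 3 — r_{ij} = s_{ij} / (s_i · s_j):
  r[U,U] = 1 (diagonal).
  r[U,V] = -1.8 / (2.5626 · 2.4495) = -1.8 / 6.2769 = -0.2868
  r[U,W] = -0.9 / (2.5626 · 1.8708) = -0.9 / 4.7941 = -0.1877
  r[V,V] = 1 (diagonal).
  r[V,W] = -2 / (2.4495 · 1.8708) = -2 / 4.5826 = -0.4364
  r[W,W] = 1 (diagonal).

R is symmetric with unit diagonal. Assembling:

R = [[1, -0.2868, -0.1877],
 [-0.2868, 1, -0.4364],
 [-0.1877, -0.4364, 1]]


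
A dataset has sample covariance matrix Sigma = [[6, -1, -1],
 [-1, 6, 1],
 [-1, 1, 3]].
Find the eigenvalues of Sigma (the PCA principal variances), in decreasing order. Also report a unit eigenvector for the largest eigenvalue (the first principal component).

Step 1 — characteristic polynomial p(λ) = det(λI - Sigma) = λ³ - tr·λ² + c_1·λ - det, where tr = trace, c_1 = sum of the principal 2×2 minors, det = det(Sigma):
  tr = 6 + 6 + 3 = 15,
  c_1 = (6·6 - (-1)²) + (6·3 - (-1)²) + (6·3 - (1)²) = 35 + 17 + 17 = 69,
  det = 6·(6·3 - (1)²) - (-1)·((-1)·3 - (1)·(-1)) + (-1)·((-1)·(1) - 6·(-1)) = 6·(17) - (-1)·(-2) + (-1)·(5) = 95.
  So p(λ) = λ³ - 15λ² + 69λ - 95.
Step 2 — look for an integer root (rational root theorem: any rational root is an integer divisor of 95). Testing λ = 5:
  p(5) = 125 - 375 + 345 - 95 = 0  ✓
  Dividing out (λ - 5): p(λ) = (λ - 5)(λ² - 10λ + 19).
Step 3 — remaining eigenvalues from the quadratic λ² - 10λ + 19 = 0:
  Δ = 10² - 4·19 = 100 - 76 = 24,  λ = (10 ± √24)/2 = (10 ± 4.899)/2 ≈ 7.4495 or 2.5505.
  Sorted: λ_1 = 7.4495,  λ_2 = 5,  λ_3 = 2.5505  (check: sum = 15 = tr ✓).

Step 4 — unit eigenvector for λ_1 ≈ 7.4495: v spans the null space of (Sigma - λ_1 I), whose rows are
  r_1 = (-1.4495, -1, -1),  r_2 = (-1, -1.4495, 1),  r_3 = (-1, 1, -4.4495).
  v is orthogonal to every row, so take v ∝ r_1 × r_2 = ((-1)·(1) - (-1)·(-1.4495), (-1)·(-1) - (-1.4495)·(1), (-1.4495)·(-1.4495) - (-1)·(-1)) ≈ (-2.4495, 2.4495, 1.101).
  Rescale (multiply by -1 so the first nonzero entry is positive): u = (2.4495, -2.4495, -1.101).
  ||u|| = √((2.4495)² + (-2.4495)² + (-1.101)²) = √(13.2122) ≈ 3.6349,  v_1 = u/||u|| ≈ (0.6739, -0.6739, -0.3029) (||v_1|| = 1).

λ_1 = 7.4495,  λ_2 = 5,  λ_3 = 2.5505;  v_1 ≈ (0.6739, -0.6739, -0.3029)


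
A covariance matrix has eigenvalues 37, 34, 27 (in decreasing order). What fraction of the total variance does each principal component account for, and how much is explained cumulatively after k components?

Step 1 — total variance = trace(Sigma) = Σ λ_i = 37 + 34 + 27 = 98.

Step 2 — fraction explained by component i = λ_i / Σ λ:
  PC1: 37/98 = 0.3776
  PC2: 34/98 = 0.3469
  PC3: 27/98 = 0.2755

Step 3 — cumulative fraction after k components = (λ_1 + ... + λ_k) / Σ λ:
  k = 1: 37/98 = 0.3776
  k = 2: (37 + 34)/98 = 71/98 = 0.7245
  k = 3: (37 + 34 + 27)/98 = 98/98 = 1

Summary (fraction, with percent):

explained: PC1 0.3776 (37.76%), PC2 0.3469 (34.69%), PC3 0.2755 (27.55%);  cumulative: 0.3776, 0.7245, 1


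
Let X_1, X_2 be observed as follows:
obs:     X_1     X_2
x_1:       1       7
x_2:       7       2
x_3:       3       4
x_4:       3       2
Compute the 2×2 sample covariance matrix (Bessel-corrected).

Step 1 — column means:
  mean(X_1) = (1 + 7 + 3 + 3) / 4 = 14/4 = 3.5
  mean(X_2) = (7 + 2 + 4 + 2) / 4 = 15/4 = 3.75

Step 2 — sample covariance S[i,j] = (1/(n-1)) · Σ_k (x_{k,i} - mean_i) · (x_{k,j} - mean_j), with n-1 = 3.
  S[X_1,X_1] = ((-2.5)·(-2.5) + (3.5)·(3.5) + (-0.5)·(-0.5) + (-0.5)·(-0.5)) / 3 = 19/3 = 6.3333
  S[X_1,X_2] = ((-2.5)·(3.25) + (3.5)·(-1.75) + (-0.5)·(0.25) + (-0.5)·(-1.75)) / 3 = -13.5/3 = -4.5
  S[X_2,X_2] = ((3.25)·(3.25) + (-1.75)·(-1.75) + (0.25)·(0.25) + (-1.75)·(-1.75)) / 3 = 16.75/3 = 5.5833

S is symmetric (S[j,i] = S[i,j]). Assembling:

S = [[6.3333, -4.5],
 [-4.5, 5.5833]]


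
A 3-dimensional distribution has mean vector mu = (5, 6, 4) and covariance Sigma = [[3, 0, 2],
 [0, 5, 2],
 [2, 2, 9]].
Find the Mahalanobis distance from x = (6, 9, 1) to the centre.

Step 1 — centre the observation: (x - mu) = (1, 3, -3).

Step 2 — invert Sigma (cofactor / det for 3×3, or solve directly):
  Sigma^{-1} = [[0.3981, 0.0388, -0.0971],
 [0.0388, 0.2233, -0.0583],
 [-0.0971, -0.0583, 0.1456]].

Step 3 — form the quadratic (x - mu)^T · Sigma^{-1} · (x - mu):
  Sigma^{-1} · (x - mu) = (0.8058, 0.8835, -0.7087).
  (x - mu)^T · [Sigma^{-1} · (x - mu)] = (1)·(0.8058) + (3)·(0.8835) + (-3)·(-0.7087) = 5.5825.

Step 4 — take square root: d = √(5.5825) ≈ 2.3627.

d(x, mu) = √(5.5825) ≈ 2.3627


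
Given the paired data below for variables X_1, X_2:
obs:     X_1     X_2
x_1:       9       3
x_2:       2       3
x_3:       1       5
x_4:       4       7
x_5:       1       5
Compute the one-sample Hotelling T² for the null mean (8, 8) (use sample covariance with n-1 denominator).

Step 1 — sample mean vector:
  mean(X_1) = (9 + 2 + 1 + 4 + 1) / 5 = 17/5 = 3.4
  mean(X_2) = (3 + 3 + 5 + 7 + 5) / 5 = 23/5 = 4.6
  x̄ = (3.4, 4.6),  deviation x̄ - mu_0 = (3.4, 4.6) - (8, 8) = (-4.6, -3.4).

Step 2 — sample covariance matrix, S[i,j] = (1/(n-1)) · Σ_k (x_{k,i} - mean_i) · (x_{k,j} - mean_j), divisor n-1 = 4:
  S[X_1,X_1] = ((5.6)·(5.6) + (-1.4)·(-1.4) + (-2.4)·(-2.4) + (0.6)·(0.6) + (-2.4)·(-2.4)) / 4 = 45.2/4 = 11.3
  S[X_1,X_2] = ((5.6)·(-1.6) + (-1.4)·(-1.6) + (-2.4)·(0.4) + (0.6)·(2.4) + (-2.4)·(0.4)) / 4 = -7.2/4 = -1.8
  S[X_2,X_2] = ((-1.6)·(-1.6) + (-1.6)·(-1.6) + (0.4)·(0.4) + (2.4)·(2.4) + (0.4)·(0.4)) / 4 = 11.2/4 = 2.8
  S = [[11.3, -1.8],
 [-1.8, 2.8]].

Step 3 — invert S. det(S) = 11.3·2.8 - (-1.8)² = 28.4.
  S^{-1} = (1/det) · [[d, -b], [-b, a]] = [[0.0986, 0.0634],
 [0.0634, 0.3979]].

Step 4 — quadratic form (x̄ - mu_0)^T · S^{-1} · (x̄ - mu_0):
  S^{-1} · (x̄ - mu_0) = (-0.669, -1.6444),
  (x̄ - mu_0)^T · [...] = (-4.6)·(-0.669) + (-3.4)·(-1.6444) = 8.6683.

Step 5 — scale by n: T² = 5 · 8.6683 = 43.3415.

T² ≈ 43.3415


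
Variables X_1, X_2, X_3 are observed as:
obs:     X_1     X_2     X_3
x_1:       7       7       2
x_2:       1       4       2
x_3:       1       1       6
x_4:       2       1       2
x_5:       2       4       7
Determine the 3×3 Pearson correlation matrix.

Step 1 — column means:
  mean(X_1) = (7 + 1 + 1 + 2 + 2) / 5 = 13/5 = 2.6
  mean(X_2) = (7 + 4 + 1 + 1 + 4) / 5 = 17/5 = 3.4
  mean(X_3) = (2 + 2 + 6 + 2 + 7) / 5 = 19/5 = 3.8

Step 2 — sample variances and covariances s[i,j] = (1/(n-1)) · Σ_k (x_{k,i} - mean_i) · (x_{k,j} - mean_j), with n-1 = 4:
  s[X_1,X_1] = ((4.4)·(4.4) + (-1.6)·(-1.6) + (-1.6)·(-1.6) + (-0.6)·(-0.6) + (-0.6)·(-0.6)) / 4 = 25.2/4 = 6.3
  s[X_1,X_2] = ((4.4)·(3.6) + (-1.6)·(0.6) + (-1.6)·(-2.4) + (-0.6)·(-2.4) + (-0.6)·(0.6)) / 4 = 19.8/4 = 4.95
  s[X_1,X_3] = ((4.4)·(-1.8) + (-1.6)·(-1.8) + (-1.6)·(2.2) + (-0.6)·(-1.8) + (-0.6)·(3.2)) / 4 = -9.4/4 = -2.35
  s[X_2,X_2] = ((3.6)·(3.6) + (0.6)·(0.6) + (-2.4)·(-2.4) + (-2.4)·(-2.4) + (0.6)·(0.6)) / 4 = 25.2/4 = 6.3
  s[X_2,X_3] = ((3.6)·(-1.8) + (0.6)·(-1.8) + (-2.4)·(2.2) + (-2.4)·(-1.8) + (0.6)·(3.2)) / 4 = -6.6/4 = -1.65
  s[X_3,X_3] = ((-1.8)·(-1.8) + (-1.8)·(-1.8) + (2.2)·(2.2) + (-1.8)·(-1.8) + (3.2)·(3.2)) / 4 = 24.8/4 = 6.2
  Sample standard deviations s_i = √(s[i,i]):
  s(X_1) = √(6.3) = 2.51
  s(X_2) = √(6.3) = 2.51
  s(X_3) = √(6.2) = 2.49

Step 3 — r_{ij} = s_{ij} / (s_i · s_j):
  r[X_1,X_1] = 1 (diagonal).
  r[X_1,X_2] = 4.95 / (2.51 · 2.51) = 4.95 / 6.3 = 0.7857
  r[X_1,X_3] = -2.35 / (2.51 · 2.49) = -2.35 / 6.2498 = -0.376
  r[X_2,X_2] = 1 (diagonal).
  r[X_2,X_3] = -1.65 / (2.51 · 2.49) = -1.65 / 6.2498 = -0.264
  r[X_3,X_3] = 1 (diagonal).

R is symmetric with unit diagonal. Assembling:

R = [[1, 0.7857, -0.376],
 [0.7857, 1, -0.264],
 [-0.376, -0.264, 1]]


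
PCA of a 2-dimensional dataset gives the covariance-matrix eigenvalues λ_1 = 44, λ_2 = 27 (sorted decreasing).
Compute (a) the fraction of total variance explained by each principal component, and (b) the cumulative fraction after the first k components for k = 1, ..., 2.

Step 1 — total variance = trace(Sigma) = Σ λ_i = 44 + 27 = 71.

Step 2 — fraction explained by component i = λ_i / Σ λ:
  PC1: 44/71 = 0.6197
  PC2: 27/71 = 0.3803

Step 3 — cumulative fraction after k components = (λ_1 + ... + λ_k) / Σ λ:
  k = 1: 44/71 = 0.6197
  k = 2: (44 + 27)/71 = 71/71 = 1

Summary (fraction, with percent):

explained: PC1 0.6197 (61.97%), PC2 0.3803 (38.03%);  cumulative: 0.6197, 1


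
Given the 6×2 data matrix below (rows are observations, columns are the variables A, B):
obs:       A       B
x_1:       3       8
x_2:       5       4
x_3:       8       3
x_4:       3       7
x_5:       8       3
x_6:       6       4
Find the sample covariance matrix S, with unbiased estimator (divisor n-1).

Step 1 — column means:
  mean(A) = (3 + 5 + 8 + 3 + 8 + 6) / 6 = 33/6 = 5.5
  mean(B) = (8 + 4 + 3 + 7 + 3 + 4) / 6 = 29/6 = 4.8333

Step 2 — sample covariance S[i,j] = (1/(n-1)) · Σ_k (x_{k,i} - mean_i) · (x_{k,j} - mean_j), with n-1 = 5.
  S[A,A] = ((-2.5)·(-2.5) + (-0.5)·(-0.5) + (2.5)·(2.5) + (-2.5)·(-2.5) + (2.5)·(2.5) + (0.5)·(0.5)) / 5 = 25.5/5 = 5.1
  S[A,B] = ((-2.5)·(3.1667) + (-0.5)·(-0.8333) + (2.5)·(-1.8333) + (-2.5)·(2.1667) + (2.5)·(-1.8333) + (0.5)·(-0.8333)) / 5 = -22.5/5 = -4.5
  S[B,B] = ((3.1667)·(3.1667) + (-0.8333)·(-0.8333) + (-1.8333)·(-1.8333) + (2.1667)·(2.1667) + (-1.8333)·(-1.8333) + (-0.8333)·(-0.8333)) / 5 = 22.8333/5 = 4.5667

S is symmetric (S[j,i] = S[i,j]). Assembling:

S = [[5.1, -4.5],
 [-4.5, 4.5667]]


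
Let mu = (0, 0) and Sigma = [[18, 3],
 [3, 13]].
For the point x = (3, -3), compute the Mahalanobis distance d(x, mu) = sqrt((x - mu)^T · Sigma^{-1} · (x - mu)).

Step 1 — centre the observation: (x - mu) = (3, -3).

Step 2 — invert Sigma. det(Sigma) = 18·13 - (3)² = 225.
  Sigma^{-1} = (1/det) · [[d, -b], [-b, a]] = [[0.0578, -0.0133],
 [-0.0133, 0.08]].

Step 3 — form the quadratic (x - mu)^T · Sigma^{-1} · (x - mu):
  Sigma^{-1} · (x - mu) = (0.2133, -0.28).
  (x - mu)^T · [Sigma^{-1} · (x - mu)] = (3)·(0.2133) + (-3)·(-0.28) = 1.48.

Step 4 — take square root: d = √(1.48) ≈ 1.2166.

d(x, mu) = √(1.48) ≈ 1.2166


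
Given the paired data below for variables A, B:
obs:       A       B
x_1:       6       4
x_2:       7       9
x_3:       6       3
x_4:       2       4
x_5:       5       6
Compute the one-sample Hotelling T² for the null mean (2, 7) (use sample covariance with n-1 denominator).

Step 1 — sample mean vector:
  mean(A) = (6 + 7 + 6 + 2 + 5) / 5 = 26/5 = 5.2
  mean(B) = (4 + 9 + 3 + 4 + 6) / 5 = 26/5 = 5.2
  x̄ = (5.2, 5.2),  deviation x̄ - mu_0 = (5.2, 5.2) - (2, 7) = (3.2, -1.8).

Step 2 — sample covariance matrix, S[i,j] = (1/(n-1)) · Σ_k (x_{k,i} - mean_i) · (x_{k,j} - mean_j), divisor n-1 = 4:
  S[A,A] = ((0.8)·(0.8) + (1.8)·(1.8) + (0.8)·(0.8) + (-3.2)·(-3.2) + (-0.2)·(-0.2)) / 4 = 14.8/4 = 3.7
  S[A,B] = ((0.8)·(-1.2) + (1.8)·(3.8) + (0.8)·(-2.2) + (-3.2)·(-1.2) + (-0.2)·(0.8)) / 4 = 7.8/4 = 1.95
  S[B,B] = ((-1.2)·(-1.2) + (3.8)·(3.8) + (-2.2)·(-2.2) + (-1.2)·(-1.2) + (0.8)·(0.8)) / 4 = 22.8/4 = 5.7
  S = [[3.7, 1.95],
 [1.95, 5.7]].

Step 3 — invert S. det(S) = 3.7·5.7 - (1.95)² = 17.2875.
  S^{-1} = (1/det) · [[d, -b], [-b, a]] = [[0.3297, -0.1128],
 [-0.1128, 0.214]].

Step 4 — quadratic form (x̄ - mu_0)^T · S^{-1} · (x̄ - mu_0):
  S^{-1} · (x̄ - mu_0) = (1.2581, -0.7462),
  (x̄ - mu_0)^T · [...] = (3.2)·(1.2581) + (-1.8)·(-0.7462) = 5.3692.

Step 5 — scale by n: T² = 5 · 5.3692 = 26.846.

T² ≈ 26.846


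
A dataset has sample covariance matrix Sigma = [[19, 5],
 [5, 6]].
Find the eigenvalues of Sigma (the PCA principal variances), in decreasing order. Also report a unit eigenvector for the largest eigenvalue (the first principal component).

Step 1 — characteristic polynomial of 2×2 Sigma:
  det(Sigma - λI) = λ² - trace · λ + det = 0.
  trace = 19 + 6 = 25, det = 19·6 - (5)² = 89.
Step 2 — discriminant:
  Δ = trace² - 4·det = 625 - 356 = 269.
Step 3 — eigenvalues:
  λ = (trace ± √Δ)/2 = (25 ± 16.4012)/2,
  λ_1 = 20.7006,  λ_2 = 4.2994.

Step 4 — unit eigenvector for λ_1: solve (Sigma - λ_1 I)v = 0. First row:
  (19 - 20.7006)·v_x + (5)·v_y = 0, i.e. (-1.7006)·v_x + (5)·v_y = 0,
  so v ∝ (b, λ_1 - a) = (5, 1.7006) = u.
  ||u|| = √((5)² + (1.7006)²) = √(27.8921) ≈ 5.2813,
  v_1 = u/||u|| ≈ (0.9467, 0.322) (||v_1|| = 1).

λ_1 = 20.7006,  λ_2 = 4.2994;  v_1 ≈ (0.9467, 0.322)


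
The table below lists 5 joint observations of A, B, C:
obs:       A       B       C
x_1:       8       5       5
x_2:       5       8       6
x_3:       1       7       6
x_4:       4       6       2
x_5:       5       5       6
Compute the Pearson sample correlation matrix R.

Step 1 — column means:
  mean(A) = (8 + 5 + 1 + 4 + 5) / 5 = 23/5 = 4.6
  mean(B) = (5 + 8 + 7 + 6 + 5) / 5 = 31/5 = 6.2
  mean(C) = (5 + 6 + 6 + 2 + 6) / 5 = 25/5 = 5

Step 2 — sample variances and covariances s[i,j] = (1/(n-1)) · Σ_k (x_{k,i} - mean_i) · (x_{k,j} - mean_j), with n-1 = 4:
  s[A,A] = ((3.4)·(3.4) + (0.4)·(0.4) + (-3.6)·(-3.6) + (-0.6)·(-0.6) + (0.4)·(0.4)) / 4 = 25.2/4 = 6.3
  s[A,B] = ((3.4)·(-1.2) + (0.4)·(1.8) + (-3.6)·(0.8) + (-0.6)·(-0.2) + (0.4)·(-1.2)) / 4 = -6.6/4 = -1.65
  s[A,C] = ((3.4)·(0) + (0.4)·(1) + (-3.6)·(1) + (-0.6)·(-3) + (0.4)·(1)) / 4 = -1/4 = -0.25
  s[B,B] = ((-1.2)·(-1.2) + (1.8)·(1.8) + (0.8)·(0.8) + (-0.2)·(-0.2) + (-1.2)·(-1.2)) / 4 = 6.8/4 = 1.7
  s[B,C] = ((-1.2)·(0) + (1.8)·(1) + (0.8)·(1) + (-0.2)·(-3) + (-1.2)·(1)) / 4 = 2/4 = 0.5
  s[C,C] = ((0)·(0) + (1)·(1) + (1)·(1) + (-3)·(-3) + (1)·(1)) / 4 = 12/4 = 3
  Sample standard deviations s_i = √(s[i,i]):
  s(A) = √(6.3) = 2.51
  s(B) = √(1.7) = 1.3038
  s(C) = √(3) = 1.7321

Step 3 — r_{ij} = s_{ij} / (s_i · s_j):
  r[A,A] = 1 (diagonal).
  r[A,B] = -1.65 / (2.51 · 1.3038) = -1.65 / 3.2726 = -0.5042
  r[A,C] = -0.25 / (2.51 · 1.7321) = -0.25 / 4.3474 = -0.0575
  r[B,B] = 1 (diagonal).
  r[B,C] = 0.5 / (1.3038 · 1.7321) = 0.5 / 2.2583 = 0.2214
  r[C,C] = 1 (diagonal).

R is symmetric with unit diagonal. Assembling:

R = [[1, -0.5042, -0.0575],
 [-0.5042, 1, 0.2214],
 [-0.0575, 0.2214, 1]]


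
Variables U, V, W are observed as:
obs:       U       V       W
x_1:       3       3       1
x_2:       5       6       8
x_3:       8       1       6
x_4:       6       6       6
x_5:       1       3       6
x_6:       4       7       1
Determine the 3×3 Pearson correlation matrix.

Step 1 — column means:
  mean(U) = (3 + 5 + 8 + 6 + 1 + 4) / 6 = 27/6 = 4.5
  mean(V) = (3 + 6 + 1 + 6 + 3 + 7) / 6 = 26/6 = 4.3333
  mean(W) = (1 + 8 + 6 + 6 + 6 + 1) / 6 = 28/6 = 4.6667

Step 2 — sample variances and covariances s[i,j] = (1/(n-1)) · Σ_k (x_{k,i} - mean_i) · (x_{k,j} - mean_j), with n-1 = 5:
  s[U,U] = ((-1.5)·(-1.5) + (0.5)·(0.5) + (3.5)·(3.5) + (1.5)·(1.5) + (-3.5)·(-3.5) + (-0.5)·(-0.5)) / 5 = 29.5/5 = 5.9
  s[U,V] = ((-1.5)·(-1.3333) + (0.5)·(1.6667) + (3.5)·(-3.3333) + (1.5)·(1.6667) + (-3.5)·(-1.3333) + (-0.5)·(2.6667)) / 5 = -3/5 = -0.6
  s[U,W] = ((-1.5)·(-3.6667) + (0.5)·(3.3333) + (3.5)·(1.3333) + (1.5)·(1.3333) + (-3.5)·(1.3333) + (-0.5)·(-3.6667)) / 5 = 11/5 = 2.2
  s[V,V] = ((-1.3333)·(-1.3333) + (1.6667)·(1.6667) + (-3.3333)·(-3.3333) + (1.6667)·(1.6667) + (-1.3333)·(-1.3333) + (2.6667)·(2.6667)) / 5 = 27.3333/5 = 5.4667
  s[V,W] = ((-1.3333)·(-3.6667) + (1.6667)·(3.3333) + (-3.3333)·(1.3333) + (1.6667)·(1.3333) + (-1.3333)·(1.3333) + (2.6667)·(-3.6667)) / 5 = -3.3333/5 = -0.6667
  s[W,W] = ((-3.6667)·(-3.6667) + (3.3333)·(3.3333) + (1.3333)·(1.3333) + (1.3333)·(1.3333) + (1.3333)·(1.3333) + (-3.6667)·(-3.6667)) / 5 = 43.3333/5 = 8.6667
  Sample standard deviations s_i = √(s[i,i]):
  s(U) = √(5.9) = 2.429
  s(V) = √(5.4667) = 2.3381
  s(W) = √(8.6667) = 2.9439

Step 3 — r_{ij} = s_{ij} / (s_i · s_j):
  r[U,U] = 1 (diagonal).
  r[U,V] = -0.6 / (2.429 · 2.3381) = -0.6 / 5.6792 = -0.1056
  r[U,W] = 2.2 / (2.429 · 2.9439) = 2.2 / 7.1508 = 0.3077
  r[V,V] = 1 (diagonal).
  r[V,W] = -0.6667 / (2.3381 · 2.9439) = -0.6667 / 6.8832 = -0.0969
  r[W,W] = 1 (diagonal).

R is symmetric with unit diagonal. Assembling:

R = [[1, -0.1056, 0.3077],
 [-0.1056, 1, -0.0969],
 [0.3077, -0.0969, 1]]


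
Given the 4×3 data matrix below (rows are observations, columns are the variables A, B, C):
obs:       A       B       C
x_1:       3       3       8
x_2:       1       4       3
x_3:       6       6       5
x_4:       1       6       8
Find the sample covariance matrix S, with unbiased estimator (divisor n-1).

Step 1 — column means:
  mean(A) = (3 + 1 + 6 + 1) / 4 = 11/4 = 2.75
  mean(B) = (3 + 4 + 6 + 6) / 4 = 19/4 = 4.75
  mean(C) = (8 + 3 + 5 + 8) / 4 = 24/4 = 6

Step 2 — sample covariance S[i,j] = (1/(n-1)) · Σ_k (x_{k,i} - mean_i) · (x_{k,j} - mean_j), with n-1 = 3.
  S[A,A] = ((0.25)·(0.25) + (-1.75)·(-1.75) + (3.25)·(3.25) + (-1.75)·(-1.75)) / 3 = 16.75/3 = 5.5833
  S[A,B] = ((0.25)·(-1.75) + (-1.75)·(-0.75) + (3.25)·(1.25) + (-1.75)·(1.25)) / 3 = 2.75/3 = 0.9167
  S[A,C] = ((0.25)·(2) + (-1.75)·(-3) + (3.25)·(-1) + (-1.75)·(2)) / 3 = -1/3 = -0.3333
  S[B,B] = ((-1.75)·(-1.75) + (-0.75)·(-0.75) + (1.25)·(1.25) + (1.25)·(1.25)) / 3 = 6.75/3 = 2.25
  S[B,C] = ((-1.75)·(2) + (-0.75)·(-3) + (1.25)·(-1) + (1.25)·(2)) / 3 = 0/3 = 0
  S[C,C] = ((2)·(2) + (-3)·(-3) + (-1)·(-1) + (2)·(2)) / 3 = 18/3 = 6

S is symmetric (S[j,i] = S[i,j]). Assembling:

S = [[5.5833, 0.9167, -0.3333],
 [0.9167, 2.25, 0],
 [-0.3333, 0, 6]]


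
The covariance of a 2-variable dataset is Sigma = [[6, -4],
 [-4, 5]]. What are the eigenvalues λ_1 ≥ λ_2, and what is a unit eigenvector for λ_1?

Step 1 — characteristic polynomial of 2×2 Sigma:
  det(Sigma - λI) = λ² - trace · λ + det = 0.
  trace = 6 + 5 = 11, det = 6·5 - (-4)² = 14.
Step 2 — discriminant:
  Δ = trace² - 4·det = 121 - 56 = 65.
Step 3 — eigenvalues:
  λ = (trace ± √Δ)/2 = (11 ± 8.0623)/2,
  λ_1 = 9.5311,  λ_2 = 1.4689.

Step 4 — unit eigenvector for λ_1: solve (Sigma - λ_1 I)v = 0. First row:
  (6 - 9.5311)·v_x + (-4)·v_y = 0, i.e. (-3.5311)·v_x + (-4)·v_y = 0,
  so v ∝ (b, λ_1 - a) = (-4, 3.5311); multiply by -1 so the first entry is positive: u = (4, -3.5311).
  ||u|| = √((4)² + (-3.5311)²) = √(28.4689) ≈ 5.3356,
  v_1 = u/||u|| ≈ (0.7497, -0.6618) (||v_1|| = 1).

λ_1 = 9.5311,  λ_2 = 1.4689;  v_1 ≈ (0.7497, -0.6618)


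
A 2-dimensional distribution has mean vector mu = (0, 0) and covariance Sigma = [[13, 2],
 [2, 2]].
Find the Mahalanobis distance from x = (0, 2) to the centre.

Step 1 — centre the observation: (x - mu) = (0, 2).

Step 2 — invert Sigma. det(Sigma) = 13·2 - (2)² = 22.
  Sigma^{-1} = (1/det) · [[d, -b], [-b, a]] = [[0.0909, -0.0909],
 [-0.0909, 0.5909]].

Step 3 — form the quadratic (x - mu)^T · Sigma^{-1} · (x - mu):
  Sigma^{-1} · (x - mu) = (-0.1818, 1.1818).
  (x - mu)^T · [Sigma^{-1} · (x - mu)] = (0)·(-0.1818) + (2)·(1.1818) = 2.3636.

Step 4 — take square root: d = √(2.3636) ≈ 1.5374.

d(x, mu) = √(2.3636) ≈ 1.5374


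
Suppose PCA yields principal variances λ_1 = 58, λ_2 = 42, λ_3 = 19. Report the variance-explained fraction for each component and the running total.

Step 1 — total variance = trace(Sigma) = Σ λ_i = 58 + 42 + 19 = 119.

Step 2 — fraction explained by component i = λ_i / Σ λ:
  PC1: 58/119 = 0.4874
  PC2: 42/119 = 0.3529
  PC3: 19/119 = 0.1597

Step 3 — cumulative fraction after k components = (λ_1 + ... + λ_k) / Σ λ:
  k = 1: 58/119 = 0.4874
  k = 2: (58 + 42)/119 = 100/119 = 0.8403
  k = 3: (58 + 42 + 19)/119 = 119/119 = 1

Summary (fraction, with percent):

explained: PC1 0.4874 (48.74%), PC2 0.3529 (35.29%), PC3 0.1597 (15.97%);  cumulative: 0.4874, 0.8403, 1


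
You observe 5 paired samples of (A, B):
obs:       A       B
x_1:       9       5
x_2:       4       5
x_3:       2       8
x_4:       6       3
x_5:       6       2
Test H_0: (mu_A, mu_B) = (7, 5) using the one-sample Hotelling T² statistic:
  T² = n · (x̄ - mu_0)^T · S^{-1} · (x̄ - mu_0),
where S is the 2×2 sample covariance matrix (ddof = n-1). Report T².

Step 1 — sample mean vector:
  mean(A) = (9 + 4 + 2 + 6 + 6) / 5 = 27/5 = 5.4
  mean(B) = (5 + 5 + 8 + 3 + 2) / 5 = 23/5 = 4.6
  x̄ = (5.4, 4.6),  deviation x̄ - mu_0 = (5.4, 4.6) - (7, 5) = (-1.6, -0.4).

Step 2 — sample covariance matrix, S[i,j] = (1/(n-1)) · Σ_k (x_{k,i} - mean_i) · (x_{k,j} - mean_j), divisor n-1 = 4:
  S[A,A] = ((3.6)·(3.6) + (-1.4)·(-1.4) + (-3.4)·(-3.4) + (0.6)·(0.6) + (0.6)·(0.6)) / 4 = 27.2/4 = 6.8
  S[A,B] = ((3.6)·(0.4) + (-1.4)·(0.4) + (-3.4)·(3.4) + (0.6)·(-1.6) + (0.6)·(-2.6)) / 4 = -13.2/4 = -3.3
  S[B,B] = ((0.4)·(0.4) + (0.4)·(0.4) + (3.4)·(3.4) + (-1.6)·(-1.6) + (-2.6)·(-2.6)) / 4 = 21.2/4 = 5.3
  S = [[6.8, -3.3],
 [-3.3, 5.3]].

Step 3 — invert S. det(S) = 6.8·5.3 - (-3.3)² = 25.15.
  S^{-1} = (1/det) · [[d, -b], [-b, a]] = [[0.2107, 0.1312],
 [0.1312, 0.2704]].

Step 4 — quadratic form (x̄ - mu_0)^T · S^{-1} · (x̄ - mu_0):
  S^{-1} · (x̄ - mu_0) = (-0.3897, -0.3181),
  (x̄ - mu_0)^T · [...] = (-1.6)·(-0.3897) + (-0.4)·(-0.3181) = 0.7507.

Step 5 — scale by n: T² = 5 · 0.7507 = 3.7535.

T² ≈ 3.7535
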